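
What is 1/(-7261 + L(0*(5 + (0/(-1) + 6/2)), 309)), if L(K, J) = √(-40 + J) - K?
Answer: -7261/52721852 - √269/52721852 ≈ -0.00013803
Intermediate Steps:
1/(-7261 + L(0*(5 + (0/(-1) + 6/2)), 309)) = 1/(-7261 + (√(-40 + 309) - 0*(5 + (0/(-1) + 6/2)))) = 1/(-7261 + (√269 - 0*(5 + (0*(-1) + 6*(½))))) = 1/(-7261 + (√269 - 0*(5 + (0 + 3)))) = 1/(-7261 + (√269 - 0*(5 + 3))) = 1/(-7261 + (√269 - 0*8)) = 1/(-7261 + (√269 - 1*0)) = 1/(-7261 + (√269 + 0)) = 1/(-7261 + √269)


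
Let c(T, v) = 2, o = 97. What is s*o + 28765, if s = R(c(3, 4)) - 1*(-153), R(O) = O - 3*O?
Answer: 43218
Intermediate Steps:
R(O) = -2*O
s = 149 (s = -2*2 - 1*(-153) = -4 + 153 = 149)
s*o + 28765 = 149*97 + 28765 = 14453 + 28765 = 43218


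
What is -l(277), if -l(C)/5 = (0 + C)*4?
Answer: 5540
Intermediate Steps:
l(C) = -20*C (l(C) = -5*(0 + C)*4 = -5*C*4 = -20*C)
-l(277) = -(-20)*277 = -1*(-5540) = 5540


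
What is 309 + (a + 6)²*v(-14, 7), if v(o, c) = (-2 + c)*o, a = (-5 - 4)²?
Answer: -529521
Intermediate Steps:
a = 81 (a = (-9)² = 81)
v(o, c) = o*(-2 + c)
309 + (a + 6)²*v(-14, 7) = 309 + (81 + 6)²*(-14*(-2 + 7)) = 309 + 87²*(-14*5) = 309 + 7569*(-70) = 309 - 529830 = -529521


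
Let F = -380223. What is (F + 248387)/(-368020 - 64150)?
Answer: 2866/9395 ≈ 0.30506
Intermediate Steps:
(F + 248387)/(-368020 - 64150) = (-380223 + 248387)/(-368020 - 64150) = -131836/(-432170) = -131836*(-1/432170) = 2866/9395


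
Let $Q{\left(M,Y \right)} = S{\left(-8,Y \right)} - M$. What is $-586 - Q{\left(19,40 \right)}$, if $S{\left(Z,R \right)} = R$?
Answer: $-607$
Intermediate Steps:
$Q{\left(M,Y \right)} = Y - M$
$-586 - Q{\left(19,40 \right)} = -586 - \left(40 - 19\right) = -586 - 21 = -607$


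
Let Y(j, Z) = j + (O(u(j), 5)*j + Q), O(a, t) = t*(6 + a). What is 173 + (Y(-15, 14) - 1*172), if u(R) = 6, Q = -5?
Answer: -919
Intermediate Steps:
Y(j, Z) = -5 + 61*j (Y(j, Z) = j + ((5*(6 + 6))*j - 5) = j + ((5*12)*j - 5) = j + (60*j - 5) = j + (-5 + 60*j) = -5 + 61*j)
173 + (Y(-15, 14) - 1*172) = 173 + ((-5 + 61*(-15)) - 1*172) = 173 + ((-5 - 915) - 172) = 173 + (-920 - 172) = 173 - 1092 = -919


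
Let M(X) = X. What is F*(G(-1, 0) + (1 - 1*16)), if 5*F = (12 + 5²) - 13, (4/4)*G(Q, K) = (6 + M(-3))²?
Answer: -144/5 ≈ -28.800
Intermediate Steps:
G(Q, K) = 9 (G(Q, K) = (6 - 3)² = 3² = 9)
F = 24/5 (F = ((12 + 5²) - 13)/5 = ((12 + 25) - 13)/5 = (37 - 13)/5 = (⅕)*24 = 24/5 ≈ 4.8000)
F*(G(-1, 0) + (1 - 1*16)) = 24*(9 + (1 - 1*16))/5 = 24*(9 + (1 - 16))/5 = 24*(9 - 15)/5 = (24/5)*(-6) = -144/5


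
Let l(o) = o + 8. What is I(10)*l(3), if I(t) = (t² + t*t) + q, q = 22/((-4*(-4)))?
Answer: 17721/8 ≈ 2215.1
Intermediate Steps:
q = 11/8 (q = 22/16 = 22*(1/16) = 11/8 ≈ 1.3750)
l(o) = 8 + o
I(t) = 11/8 + 2*t² (I(t) = (t² + t*t) + 11/8 = (t² + t²) + 11/8 = 2*t² + 11/8 = 11/8 + 2*t²)
I(10)*l(3) = (11/8 + 2*10²)*(8 + 3) = (11/8 + 2*100)*11 = (11/8 + 200)*11 = (1611/8)*11 = 17721/8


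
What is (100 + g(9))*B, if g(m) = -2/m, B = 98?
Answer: 88004/9 ≈ 9778.2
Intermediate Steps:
(100 + g(9))*B = (100 - 2/9)*98 = (898/9)*98 = 88004/9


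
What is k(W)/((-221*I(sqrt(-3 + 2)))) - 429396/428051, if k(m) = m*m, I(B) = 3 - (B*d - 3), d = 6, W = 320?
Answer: -864830396/21830601 - 25600*I/663 ≈ -39.615 - 38.612*I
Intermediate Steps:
I(B) = 6 - 6*B (I(B) = 3 - (B*6 - 3) = 3 - (6*B - 3) = 3 - (-3 + 6*B) = 3 + (3 - 6*B) = 6 - 6*B)
k(m) = m**2
k(W)/((-221*I(sqrt(-3 + 2)))) - 429396/428051 = 320**2/((-221*(6 - 6*sqrt(-3 + 2)))) - 429396/428051 = 102400/((-221*(6 - 6*I))) - 429396*1/428051 = 102400/((-221*(6 - 6*I))) - 429396/428051 = 102400/(-1326 + 1326*I) - 429396/428051 = 102400*((-1326 - 1326*I)/3516552) - 429396/428051 = 12800*(-1326 - 1326*I)/439569 - 429396/428051 = -429396/428051 + 12800*(-1326 - 1326*I)/439569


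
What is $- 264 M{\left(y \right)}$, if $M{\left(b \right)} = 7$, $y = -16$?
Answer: $-1848$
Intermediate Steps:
$- 264 M{\left(y \right)} = \left(-264\right) 7 = -1848$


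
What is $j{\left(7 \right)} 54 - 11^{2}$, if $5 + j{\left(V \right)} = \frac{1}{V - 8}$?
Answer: $-445$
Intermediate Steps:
$j{\left(V \right)} = -5 + \frac{1}{-8 + V}$ ($j{\left(V \right)} = -5 + \frac{1}{V - 8} = -5 + \frac{1}{-8 + V}$)
$j{\left(7 \right)} 54 - 11^{2} = \frac{41 - 35}{-8 + 7} \cdot 54 - 11^{2} = \frac{41 - 35}{-1} \cdot 54 - 121 = \left(-1\right) 6 \cdot 54 - 121 = \left(-6\right) 54 - 121 = -324 - 121 = -445$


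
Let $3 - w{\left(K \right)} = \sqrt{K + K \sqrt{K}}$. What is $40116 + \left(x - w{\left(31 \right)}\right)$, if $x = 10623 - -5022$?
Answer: $55758 + \sqrt{31 + 31 \sqrt{31}} \approx 55772.0$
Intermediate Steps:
$x = 15645$ ($x = 10623 + 5022 = 15645$)
$w{\left(K \right)} = 3 - \sqrt{K + K^{\frac{3}{2}}}$ ($w{\left(K \right)} = 3 - \sqrt{K + K \sqrt{K}} = 3 - \sqrt{K + K^{\frac{3}{2}}}$)
$40116 + \left(x - w{\left(31 \right)}\right) = 40116 + \left(15645 - \left(3 - \sqrt{31 + 31^{\frac{3}{2}}}\right)\right) = 40116 + \left(15645 - \left(3 - \sqrt{31 + 31 \sqrt{31}}\right)\right) = 40116 + \left(15642 + \sqrt{31 + 31 \sqrt{31}}\right) = 55758 + \sqrt{31 + 31 \sqrt{31}}$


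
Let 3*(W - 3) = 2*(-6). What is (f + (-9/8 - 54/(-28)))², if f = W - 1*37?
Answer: 4338889/3136 ≈ 1383.6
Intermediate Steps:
W = -1 (W = 3 + (2*(-6))/3 = 3 + (⅓)*(-12) = 3 - 4 = -1)
f = -38 (f = -1 - 1*37 = -1 - 37 = -38)
(f + (-9/8 - 54/(-28)))² = (-38 + (-9/8 - 54/(-28)))² = (-38 + (-9*⅛ - 54*(-1/28)))² = (-38 + (-9/8 + 27/14))² = (-38 + 45/56)² = (-2083/56)² = 4338889/3136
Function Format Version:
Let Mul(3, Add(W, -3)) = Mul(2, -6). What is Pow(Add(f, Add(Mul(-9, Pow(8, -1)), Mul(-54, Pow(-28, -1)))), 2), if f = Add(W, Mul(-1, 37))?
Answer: Rational(4338889, 3136) ≈ 1383.6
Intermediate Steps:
W = -1 (W = Add(3, Mul(Rational(1, 3), Mul(2, -6))) = Add(3, Mul(Rational(1, 3), -12)) = Add(3, -4) = -1)
f = -38 (f = Add(-1, Mul(-1, 37)) = Add(-1, -37) = -38)
Pow(Add(f, Add(Mul(-9, Pow(8, -1)), Mul(-54, Pow(-28, -1)))), 2) = Pow(Add(-38, Add(Mul(-9, Pow(8, -1)), Mul(-54, Pow(-28, -1)))), 2) = Pow(Add(-38, Add(Mul(-9, Rational(1, 8)), Mul(-54, Rational(-1, 28)))), 2) = Pow(Add(-38, Add(Rational(-9, 8), Rational(27, 14))), 2) = Pow(Add(-38, Rational(45, 56)), 2) = Pow(Rational(-2083, 56), 2) = Rational(4338889, 3136)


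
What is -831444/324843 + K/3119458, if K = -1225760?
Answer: -26244159588/8888895571 ≈ -2.9525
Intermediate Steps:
-831444/324843 + K/3119458 = -831444/324843 - 1225760/3119458 = -831444*1/324843 - 1225760*1/3119458 = -277148/108281 - 612880/1559729 = -26244159588/8888895571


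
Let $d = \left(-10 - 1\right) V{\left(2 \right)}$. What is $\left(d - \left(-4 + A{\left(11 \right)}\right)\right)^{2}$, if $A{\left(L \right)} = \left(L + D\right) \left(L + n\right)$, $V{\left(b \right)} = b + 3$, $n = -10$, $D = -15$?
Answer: $2209$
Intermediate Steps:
$V{\left(b \right)} = 3 + b$
$A{\left(L \right)} = \left(-15 + L\right) \left(-10 + L\right)$ ($A{\left(L \right)} = \left(L - 15\right) \left(L - 10\right) = \left(-15 + L\right) \left(-10 + L\right)$)
$d = -55$ ($d = \left(-10 - 1\right) \left(3 + 2\right) = \left(-11\right) 5 = -55$)
$\left(d - \left(-4 + A{\left(11 \right)}\right)\right)^{2} = \left(-55 + \left(4 - \left(150 + 11^{2} - 275\right)\right)\right)^{2} = \left(-55 + \left(4 - \left(150 + 121 - 275\right)\right)\right)^{2} = \left(-55 + \left(4 - -4\right)\right)^{2} = \left(-55 + \left(4 + 4\right)\right)^{2} = \left(-55 + 8\right)^{2} = \left(-47\right)^{2} = 2209$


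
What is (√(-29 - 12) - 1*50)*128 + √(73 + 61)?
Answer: -6400 + √134 + 128*I*√41 ≈ -6388.4 + 819.6*I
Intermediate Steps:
(√(-29 - 12) - 1*50)*128 + √(73 + 61) = (√(-41) - 50)*128 + √134 = (I*√41 - 50)*128 + √134 = (-50 + I*√41)*128 + √134 = (-6400 + 128*I*√41) + √134 = -6400 + √134 + 128*I*√41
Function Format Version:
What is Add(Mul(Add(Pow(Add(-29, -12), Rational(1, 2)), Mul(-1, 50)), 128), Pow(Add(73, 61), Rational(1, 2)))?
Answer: Add(-6400, Pow(134, Rational(1, 2)), Mul(128, I, Pow(41, Rational(1, 2)))) ≈ Add(-6388.4, Mul(819.60, I))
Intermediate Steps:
Add(Mul(Add(Pow(Add(-29, -12), Rational(1, 2)), Mul(-1, 50)), 128), Pow(Add(73, 61), Rational(1, 2))) = Add(Mul(Add(Pow(-41, Rational(1, 2)), -50), 128), Pow(134, Rational(1, 2))) = Add(Mul(Add(Mul(I, Pow(41, Rational(1, 2))), -50), 128), Pow(134, Rational(1, 2))) = Add(Mul(Add(-50, Mul(I, Pow(41, Rational(1, 2)))), 128), Pow(134, Rational(1, 2))) = Add(Add(-6400, Mul(128, I, Pow(41, Rational(1, 2)))), Pow(134, Rational(1, 2))) = Add(-6400, Pow(134, Rational(1, 2)), Mul(128, I, Pow(41, Rational(1, 2))))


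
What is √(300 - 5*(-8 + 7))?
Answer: √305 ≈ 17.464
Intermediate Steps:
√(300 - 5*(-8 + 7)) = √(300 - 5*(-1)) = √(300 + 5) = √305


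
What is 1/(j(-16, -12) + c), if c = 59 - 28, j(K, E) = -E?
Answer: 1/43 ≈ 0.023256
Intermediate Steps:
c = 31
1/(j(-16, -12) + c) = 1/(-1*(-12) + 31) = 1/(12 + 31) = 1/43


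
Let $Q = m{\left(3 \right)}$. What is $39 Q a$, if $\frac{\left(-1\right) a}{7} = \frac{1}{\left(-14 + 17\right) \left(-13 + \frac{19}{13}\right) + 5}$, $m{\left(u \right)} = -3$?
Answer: $- \frac{1521}{55} \approx -27.655$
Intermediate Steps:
$Q = -3$
$a = \frac{13}{55}$ ($a = - \frac{7}{\left(-14 + 17\right) \left(-13 + \frac{19}{13}\right) + 5} = - \frac{7}{3 \left(-13 + 19 \cdot \frac{1}{13}\right) + 5} = - \frac{7}{3 \left(-13 + \frac{19}{13}\right) + 5} = - \frac{7}{3 \left(- \frac{150}{13}\right) + 5} = - \frac{7}{- \frac{450}{13} + 5} = - \frac{7}{- \frac{385}{13}} = \left(-7\right) \left(- \frac{13}{385}\right) = \frac{13}{55} \approx 0.23636$)
$39 Q a = 39 \left(-3\right) \frac{13}{55} = \left(-117\right) \frac{13}{55} = - \frac{1521}{55}$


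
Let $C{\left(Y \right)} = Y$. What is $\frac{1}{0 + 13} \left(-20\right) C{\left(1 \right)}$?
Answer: $- \frac{20}{13} \approx -1.5385$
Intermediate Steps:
$\frac{1}{0 + 13} \left(-20\right) C{\left(1 \right)} = \frac{1}{0 + 13} \left(-20\right) 1 = \frac{1}{13} \left(-20\right) 1 = \left(- \frac{20}{13}\right) 1 = - \frac{20}{13}$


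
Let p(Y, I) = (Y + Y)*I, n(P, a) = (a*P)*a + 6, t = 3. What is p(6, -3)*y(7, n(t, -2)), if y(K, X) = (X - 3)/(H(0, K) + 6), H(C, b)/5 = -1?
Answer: -540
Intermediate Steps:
H(C, b) = -5 (H(C, b) = 5*(-1) = -5)
n(P, a) = 6 + P*a² (n(P, a) = (P*a)*a + 6 = P*a² + 6 = 6 + P*a²)
p(Y, I) = 2*I*Y (p(Y, I) = (2*Y)*I = 2*I*Y)
y(K, X) = -3 + X (y(K, X) = (X - 3)/(-5 + 6) = (-3 + X)/1 = (-3 + X)*1 = -3 + X)
p(6, -3)*y(7, n(t, -2)) = (2*(-3)*6)*(-3 + (6 + 3*(-2)²)) = -36*(-3 + (6 + 3*4)) = -36*(-3 + (6 + 12)) = -36*(-3 + 18) = -36*15 = -540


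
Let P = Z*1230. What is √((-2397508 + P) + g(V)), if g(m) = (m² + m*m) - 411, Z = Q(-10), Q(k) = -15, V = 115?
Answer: I*√2389919 ≈ 1545.9*I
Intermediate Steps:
Z = -15
g(m) = -411 + 2*m² (g(m) = (m² + m²) - 411 = 2*m² - 411 = -411 + 2*m²)
P = -18450 (P = -15*1230 = -18450)
√((-2397508 + P) + g(V)) = √((-2397508 - 18450) + (-411 + 2*115²)) = √(-2415958 + (-411 + 2*13225)) = √(-2415958 + (-411 + 26450)) = √(-2415958 + 26039) = √(-2389919) = I*√2389919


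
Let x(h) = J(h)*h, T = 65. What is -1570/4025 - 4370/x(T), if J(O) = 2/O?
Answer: -1759239/805 ≈ -2185.4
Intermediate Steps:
x(h) = 2 (x(h) = (2/h)*h = 2)
-1570/4025 - 4370/x(T) = -1570/4025 - 4370/2 = -1570*1/4025 - 4370*½ = -314/805 - 2185 = -1759239/805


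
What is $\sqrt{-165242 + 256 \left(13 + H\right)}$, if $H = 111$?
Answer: $i \sqrt{133498} \approx 365.37 i$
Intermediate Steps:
$\sqrt{-165242 + 256 \left(13 + H\right)} = \sqrt{-165242 + 256 \left(13 + 111\right)} = \sqrt{-165242 + 256 \cdot 124} = \sqrt{-165242 + 31744} = \sqrt{-133498} = i \sqrt{133498}$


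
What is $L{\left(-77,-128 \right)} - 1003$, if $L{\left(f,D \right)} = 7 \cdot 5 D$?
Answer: $-5483$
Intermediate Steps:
$L{\left(f,D \right)} = 35 D$
$L{\left(-77,-128 \right)} - 1003 = 35 \left(-128\right) - 1003 = -4480 - 1003 = -5483$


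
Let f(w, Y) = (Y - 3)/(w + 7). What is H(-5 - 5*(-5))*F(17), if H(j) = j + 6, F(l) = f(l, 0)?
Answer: -13/4 ≈ -3.2500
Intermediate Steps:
f(w, Y) = (-3 + Y)/(7 + w)
F(l) = -3/(7 + l) (F(l) = (-3 + 0)/(7 + l) = -3/(7 + l))
H(j) = 6 + j
H(-5 - 5*(-5))*F(17) = (6 + (-5 - 5*(-5)))*(-3/(7 + 17)) = (6 + (-5 + 25))*(-3/24) = (6 + 20)*(-3*1/24) = 26*(-⅛) = -13/4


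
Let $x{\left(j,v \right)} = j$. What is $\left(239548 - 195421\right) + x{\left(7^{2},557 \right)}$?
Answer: $44176$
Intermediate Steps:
$\left(239548 - 195421\right) + x{\left(7^{2},557 \right)} = \left(239548 - 195421\right) + 7^{2} = 44127 + 49 = 44176$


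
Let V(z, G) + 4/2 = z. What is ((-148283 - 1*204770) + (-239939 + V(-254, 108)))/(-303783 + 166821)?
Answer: 296624/68481 ≈ 4.3315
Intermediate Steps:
V(z, G) = -2 + z
((-148283 - 1*204770) + (-239939 + V(-254, 108)))/(-303783 + 166821) = ((-148283 - 1*204770) + (-239939 + (-2 - 254)))/(-303783 + 166821) = ((-148283 - 204770) + (-239939 - 256))/(-136962) = (-353053 - 240195)*(-1/136962) = -593248*(-1/136962) = 296624/68481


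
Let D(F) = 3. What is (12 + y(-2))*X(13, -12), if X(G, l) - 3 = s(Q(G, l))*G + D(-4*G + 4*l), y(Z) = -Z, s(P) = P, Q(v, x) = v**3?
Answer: 399938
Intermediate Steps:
X(G, l) = 6 + G**4 (X(G, l) = 3 + (G**3*G + 3) = 3 + (G**4 + 3) = 3 + (3 + G**4) = 6 + G**4)
(12 + y(-2))*X(13, -12) = (12 - 1*(-2))*(6 + 13**4) = (12 + 2)*(6 + 28561) = 14*28567 = 399938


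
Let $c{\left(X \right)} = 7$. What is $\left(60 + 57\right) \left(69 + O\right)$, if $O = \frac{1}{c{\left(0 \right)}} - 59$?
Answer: $\frac{8307}{7} \approx 1186.7$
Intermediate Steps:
$O = - \frac{412}{7}$ ($O = \frac{1}{7} - 59 = - \frac{412}{7} \approx -58.857$)
$\left(60 + 57\right) \left(69 + O\right) = \left(60 + 57\right) \left(69 - \frac{412}{7}\right) = 117 \cdot \frac{71}{7} = \frac{8307}{7}$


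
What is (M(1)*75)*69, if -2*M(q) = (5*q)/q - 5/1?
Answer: 0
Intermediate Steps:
M(q) = 0 (M(q) = -((5*q)/q - 5/1)/2 = -(5 - 5*1)/2 = -(5 - 5)/2 = -½*0 = 0)
(M(1)*75)*69 = (0*75)*69 = 0*69 = 0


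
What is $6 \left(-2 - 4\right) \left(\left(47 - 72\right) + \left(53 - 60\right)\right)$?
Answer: $1152$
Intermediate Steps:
$6 \left(-2 - 4\right) \left(\left(47 - 72\right) + \left(53 - 60\right)\right) = 6 \left(-6\right) \left(-25 - 7\right) = \left(-36\right) \left(-32\right) = 1152$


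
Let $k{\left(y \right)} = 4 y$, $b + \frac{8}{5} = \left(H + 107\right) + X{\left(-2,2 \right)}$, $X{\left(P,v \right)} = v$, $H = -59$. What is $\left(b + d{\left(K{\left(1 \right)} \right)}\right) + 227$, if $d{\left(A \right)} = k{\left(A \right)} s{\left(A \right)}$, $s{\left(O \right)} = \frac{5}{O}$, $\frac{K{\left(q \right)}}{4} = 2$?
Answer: $\frac{1477}{5} \approx 295.4$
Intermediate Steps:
$K{\left(q \right)} = 8$ ($K{\left(q \right)} = 4 \cdot 2 = 8$)
$b = \frac{242}{5}$ ($b = - \frac{8}{5} + \left(\left(-59 + 107\right) + 2\right) = - \frac{8}{5} + \left(48 + 2\right) = - \frac{8}{5} + 50 = \frac{242}{5} \approx 48.4$)
$d{\left(A \right)} = 20$ ($d{\left(A \right)} = 4 A \frac{5}{A} = 20$)
$\left(b + d{\left(K{\left(1 \right)} \right)}\right) + 227 = \left(\frac{242}{5} + 20\right) + 227 = \frac{342}{5} + 227 = \frac{1477}{5}$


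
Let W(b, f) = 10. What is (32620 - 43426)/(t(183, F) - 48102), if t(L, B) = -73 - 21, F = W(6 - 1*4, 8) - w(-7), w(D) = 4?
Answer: 5403/24098 ≈ 0.22421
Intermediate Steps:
F = 6 (F = 10 - 1*4 = 10 - 4 = 6)
t(L, B) = -94
(32620 - 43426)/(t(183, F) - 48102) = (32620 - 43426)/(-94 - 48102) = -10806/(-48196) = -10806*(-1/48196) = 5403/24098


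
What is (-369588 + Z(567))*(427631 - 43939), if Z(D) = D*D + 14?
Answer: -18449829820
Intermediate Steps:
Z(D) = 14 + D² (Z(D) = D² + 14 = 14 + D²)
(-369588 + Z(567))*(427631 - 43939) = (-369588 + (14 + 567²))*(427631 - 43939) = (-369588 + (14 + 321489))*383692 = (-369588 + 321503)*383692 = -48085*383692 = -18449829820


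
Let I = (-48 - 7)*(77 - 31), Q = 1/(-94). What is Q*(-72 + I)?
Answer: 1301/47 ≈ 27.681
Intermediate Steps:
Q = -1/94 ≈ -0.010638
I = -2530 (I = -55*46 = -2530)
Q*(-72 + I) = -(-72 - 2530)/94 = -1/94*(-2602) = 1301/47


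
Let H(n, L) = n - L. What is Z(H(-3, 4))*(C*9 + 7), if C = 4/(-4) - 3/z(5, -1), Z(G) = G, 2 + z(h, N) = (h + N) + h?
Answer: 41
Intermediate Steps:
z(h, N) = -2 + N + 2*h (z(h, N) = -2 + ((h + N) + h) = -2 + ((N + h) + h) = -2 + (N + 2*h) = -2 + N + 2*h)
C = -10/7 (C = 4/(-4) - 3/(-2 - 1 + 2*5) = 4*(-¼) - 3/(-2 - 1 + 10) = -1 - 3/7 = -10/7 ≈ -1.4286)
Z(H(-3, 4))*(C*9 + 7) = (-3 - 1*4)*(-10/7*9 + 7) = (-3 - 4)*(-90/7 + 7) = -7*(-41/7) = 41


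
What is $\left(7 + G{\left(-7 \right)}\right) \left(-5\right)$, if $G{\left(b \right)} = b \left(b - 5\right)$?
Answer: $-455$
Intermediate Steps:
$G{\left(b \right)} = b \left(-5 + b\right)$
$\left(7 + G{\left(-7 \right)}\right) \left(-5\right) = \left(7 - 7 \left(-5 - 7\right)\right) \left(-5\right) = \left(7 - -84\right) \left(-5\right) = \left(7 + 84\right) \left(-5\right) = 91 \left(-5\right) = -455$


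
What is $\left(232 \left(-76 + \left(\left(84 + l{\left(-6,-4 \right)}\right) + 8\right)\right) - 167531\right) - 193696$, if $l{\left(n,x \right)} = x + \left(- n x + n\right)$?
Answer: $-365403$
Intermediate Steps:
$l{\left(n,x \right)} = n + x - n x$ ($l{\left(n,x \right)} = x - \left(- n + n x\right) = n + x - n x$)
$\left(232 \left(-76 + \left(\left(84 + l{\left(-6,-4 \right)}\right) + 8\right)\right) - 167531\right) - 193696 = \left(232 \left(-76 + \left(\left(84 - \left(10 + 24\right)\right) + 8\right)\right) - 167531\right) - 193696 = \left(232 \left(-76 + \left(\left(84 - 34\right) + 8\right)\right) - 167531\right) - 193696 = \left(232 \left(-76 + \left(50 + 8\right)\right) - 167531\right) - 193696 = \left(232 \left(-76 + 58\right) - 167531\right) - 193696 = \left(232 \left(-18\right) - 167531\right) - 193696 = \left(-4176 - 167531\right) - 193696 = -171707 - 193696 = -365403$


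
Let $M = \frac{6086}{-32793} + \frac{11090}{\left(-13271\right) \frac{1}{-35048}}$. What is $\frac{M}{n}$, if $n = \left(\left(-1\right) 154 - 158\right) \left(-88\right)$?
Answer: $\frac{374881722131}{351433491552} \approx 1.0667$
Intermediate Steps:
$n = 27456$ ($n = \left(-154 - 158\right) \left(-88\right) = \left(-312\right) \left(-88\right) = 27456$)
$M = \frac{749763444262}{25599759}$ ($M = 6086 \left(- \frac{1}{32793}\right) + \frac{11090}{\left(-13271\right) \left(- \frac{1}{35048}\right)} = - \frac{358}{1929} + \frac{11090}{\frac{13271}{35048}} = - \frac{358}{1929} + 11090 \cdot \frac{35048}{13271} = - \frac{358}{1929} + \frac{388682320}{13271} = \frac{749763444262}{25599759} \approx 29288.0$)
$\frac{M}{n} = \frac{749763444262}{25599759 \cdot 27456} = \frac{749763444262}{25599759} \cdot \frac{1}{27456} = \frac{374881722131}{351433491552}$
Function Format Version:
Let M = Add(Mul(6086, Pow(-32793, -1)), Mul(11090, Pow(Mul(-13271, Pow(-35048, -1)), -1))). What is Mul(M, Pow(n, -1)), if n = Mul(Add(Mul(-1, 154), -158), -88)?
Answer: Rational(374881722131, 351433491552) ≈ 1.0667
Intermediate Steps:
n = 27456 (n = Mul(Add(-154, -158), -88) = Mul(-312, -88) = 27456)
M = Rational(749763444262, 25599759) (M = Add(Mul(6086, Rational(-1, 32793)), Mul(11090, Pow(Mul(-13271, Rational(-1, 35048)), -1))) = Add(Rational(-358, 1929), Mul(11090, Pow(Rational(13271, 35048), -1))) = Add(Rational(-358, 1929), Mul(11090, Rational(35048, 13271))) = Add(Rational(-358, 1929), Rational(388682320, 13271)) = Rational(749763444262, 25599759) ≈ 29288.)
Mul(M, Pow(n, -1)) = Mul(Rational(749763444262, 25599759), Pow(27456, -1)) = Mul(Rational(749763444262, 25599759), Rational(1, 27456)) = Rational(374881722131, 351433491552)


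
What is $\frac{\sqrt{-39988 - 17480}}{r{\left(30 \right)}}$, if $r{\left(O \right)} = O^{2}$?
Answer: $\frac{i \sqrt{14367}}{450} \approx 0.26636 i$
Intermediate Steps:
$\frac{\sqrt{-39988 - 17480}}{r{\left(30 \right)}} = \frac{\sqrt{-39988 - 17480}}{30^{2}} = \frac{\sqrt{-57468}}{900} = 2 i \sqrt{14367} \cdot \frac{1}{900} = \frac{i \sqrt{14367}}{450}$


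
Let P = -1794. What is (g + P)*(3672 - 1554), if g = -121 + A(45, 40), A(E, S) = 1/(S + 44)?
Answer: -56783227/14 ≈ -4.0559e+6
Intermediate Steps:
A(E, S) = 1/(44 + S)
g = -10163/84 (g = -121 + 1/(44 + 40) = -121 + 1/84 = -10163/84 ≈ -120.99)
(g + P)*(3672 - 1554) = (-10163/84 - 1794)*(3672 - 1554) = -160859/84*2118 = -56783227/14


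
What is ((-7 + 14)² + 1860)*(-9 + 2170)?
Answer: 4125349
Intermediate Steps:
((-7 + 14)² + 1860)*(-9 + 2170) = (7² + 1860)*2161 = (49 + 1860)*2161 = 1909*2161 = 4125349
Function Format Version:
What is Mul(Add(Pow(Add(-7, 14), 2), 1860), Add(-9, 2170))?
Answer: 4125349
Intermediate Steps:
Mul(Add(Pow(Add(-7, 14), 2), 1860), Add(-9, 2170)) = Mul(Add(Pow(7, 2), 1860), 2161) = Mul(Add(49, 1860), 2161) = Mul(1909, 2161) = 4125349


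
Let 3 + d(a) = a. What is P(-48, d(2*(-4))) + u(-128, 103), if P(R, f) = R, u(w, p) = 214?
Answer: 166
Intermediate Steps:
d(a) = -3 + a
P(-48, d(2*(-4))) + u(-128, 103) = -48 + 214 = 166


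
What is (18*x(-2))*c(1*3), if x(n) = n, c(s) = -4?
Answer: 144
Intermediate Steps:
(18*x(-2))*c(1*3) = (18*(-2))*(-4) = -36*(-4) = 144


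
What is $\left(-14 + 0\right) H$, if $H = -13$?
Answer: $182$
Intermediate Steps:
$\left(-14 + 0\right) H = \left(-14 + 0\right) \left(-13\right) = \left(-14\right) \left(-13\right) = 182$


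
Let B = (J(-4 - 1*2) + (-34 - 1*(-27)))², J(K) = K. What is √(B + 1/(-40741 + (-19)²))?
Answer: √68890490805/20190 ≈ 13.000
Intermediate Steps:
B = 169 (B = ((-4 - 1*2) + (-34 - 1*(-27)))² = ((-4 - 2) + (-34 + 27))² = (-6 - 7)² = (-13)² = 169)
√(B + 1/(-40741 + (-19)²)) = √(169 + 1/(-40741 + (-19)²)) = √(169 + 1/(-40741 + 361)) = √(169 + 1/(-40380)) = √(169 - 1/40380) = √(6824219/40380) = √68890490805/20190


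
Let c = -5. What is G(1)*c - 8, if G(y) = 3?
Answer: -23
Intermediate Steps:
G(1)*c - 8 = 3*(-5) - 8 = -15 - 8 = -23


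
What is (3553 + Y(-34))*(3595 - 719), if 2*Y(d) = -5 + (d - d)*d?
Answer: 10211238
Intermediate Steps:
Y(d) = -5/2 (Y(d) = (-5 + (d - d)*d)/2 = (-5 + 0*d)/2 = (-5 + 0)/2 = (½)*(-5) = -5/2)
(3553 + Y(-34))*(3595 - 719) = (3553 - 5/2)*(3595 - 719) = (7101/2)*2876 = 10211238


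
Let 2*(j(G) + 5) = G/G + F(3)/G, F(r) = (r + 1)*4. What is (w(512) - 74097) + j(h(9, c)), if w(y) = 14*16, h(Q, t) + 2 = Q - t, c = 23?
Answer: -73878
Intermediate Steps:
F(r) = 4 + 4*r (F(r) = (1 + r)*4 = 4 + 4*r)
h(Q, t) = -2 + Q - t (h(Q, t) = -2 + (Q - t) = -2 + Q - t)
j(G) = -9/2 + 8/G (j(G) = -5 + (G/G + (4 + 4*3)/G)/2 = -5 + (1 + (4 + 12)/G)/2 = -5 + (1 + 16/G)/2 = -5 + (½ + 8/G) = -9/2 + 8/G)
w(y) = 224
(w(512) - 74097) + j(h(9, c)) = (224 - 74097) + (-9/2 + 8/(-2 + 9 - 1*23)) = -73873 + (-9/2 + 8/(-2 + 9 - 23)) = -73873 + (-9/2 + 8/(-16)) = -73873 + (-9/2 + 8*(-1/16)) = -73873 + (-9/2 - ½) = -73873 - 5 = -73878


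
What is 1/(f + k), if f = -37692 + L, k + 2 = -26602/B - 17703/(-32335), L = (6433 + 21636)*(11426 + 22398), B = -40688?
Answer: 657823240/624516441069922547 ≈ 1.0533e-9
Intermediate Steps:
L = 949405856 (L = 28069*33824 = 949405856)
k = -525408813/657823240 (k = -2 + (-26602/(-40688) - 17703/(-32335)) = -2 + (-26602*(-1/40688) - 17703*(-1/32335)) = -2 + (13301/20344 + 17703/32335) = -2 + 790237667/657823240 = -525408813/657823240 ≈ -0.79871)
f = 949368164 (f = -37692 + 949405856 = 949368164)
1/(f + k) = 1/(949368164 - 525408813/657823240) = 1/(624516441069922547/657823240) = 657823240/624516441069922547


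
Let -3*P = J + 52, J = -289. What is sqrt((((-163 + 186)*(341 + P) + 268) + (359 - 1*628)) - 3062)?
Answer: 3*sqrt(733) ≈ 81.222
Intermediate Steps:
P = 79 (P = -(-289 + 52)/3 = -1/3*(-237) = 79)
sqrt((((-163 + 186)*(341 + P) + 268) + (359 - 1*628)) - 3062) = sqrt((((-163 + 186)*(341 + 79) + 268) + (359 - 1*628)) - 3062) = sqrt(((23*420 + 268) + (359 - 628)) - 3062) = sqrt(((9660 + 268) - 269) - 3062) = sqrt((9928 - 269) - 3062) = sqrt(9659 - 3062) = sqrt(6597) = 3*sqrt(733)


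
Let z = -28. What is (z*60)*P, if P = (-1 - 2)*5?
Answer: 25200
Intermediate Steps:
P = -15 (P = -3*5 = -15)
(z*60)*P = -28*60*(-15) = -1680*(-15) = 25200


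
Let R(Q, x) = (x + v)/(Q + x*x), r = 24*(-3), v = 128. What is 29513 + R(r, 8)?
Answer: 29496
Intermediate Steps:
r = -72
R(Q, x) = (128 + x)/(Q + x²) (R(Q, x) = (x + 128)/(Q + x*x) = (128 + x)/(Q + x²))
29513 + R(r, 8) = 29513 + (128 + 8)/(-72 + 8²) = 29513 + 136/(-72 + 64) = 29513 + 136/(-8) = 29513 - ⅛*136 = 29513 - 17 = 29496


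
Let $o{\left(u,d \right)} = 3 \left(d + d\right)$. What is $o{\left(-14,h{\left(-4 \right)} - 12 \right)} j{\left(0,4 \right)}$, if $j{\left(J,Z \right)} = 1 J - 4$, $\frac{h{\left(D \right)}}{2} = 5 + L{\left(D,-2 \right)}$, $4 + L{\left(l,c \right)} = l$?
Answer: $432$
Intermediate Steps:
$L{\left(l,c \right)} = -4 + l$
$h{\left(D \right)} = 2 + 2 D$ ($h{\left(D \right)} = 2 \left(5 + \left(-4 + D\right)\right) = 2 \left(1 + D\right) = 2 + 2 D$)
$j{\left(J,Z \right)} = -4 + J$ ($j{\left(J,Z \right)} = J - 4 = -4 + J$)
$o{\left(u,d \right)} = 6 d$ ($o{\left(u,d \right)} = 3 \cdot 2 d = 6 d$)
$o{\left(-14,h{\left(-4 \right)} - 12 \right)} j{\left(0,4 \right)} = 6 \left(\left(2 + 2 \left(-4\right)\right) - 12\right) \left(-4 + 0\right) = 6 \left(\left(2 - 8\right) - 12\right) \left(-4\right) = 6 \left(-6 - 12\right) \left(-4\right) = 6 \left(-18\right) \left(-4\right) = \left(-108\right) \left(-4\right) = 432$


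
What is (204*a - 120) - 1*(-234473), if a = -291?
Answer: 174989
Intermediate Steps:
(204*a - 120) - 1*(-234473) = (204*(-291) - 120) - 1*(-234473) = (-59364 - 120) + 234473 = -59484 + 234473 = 174989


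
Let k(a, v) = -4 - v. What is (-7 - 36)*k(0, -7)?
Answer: -129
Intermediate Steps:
(-7 - 36)*k(0, -7) = (-7 - 36)*(-4 - 1*(-7)) = -43*(-4 + 7) = -43*3 = -129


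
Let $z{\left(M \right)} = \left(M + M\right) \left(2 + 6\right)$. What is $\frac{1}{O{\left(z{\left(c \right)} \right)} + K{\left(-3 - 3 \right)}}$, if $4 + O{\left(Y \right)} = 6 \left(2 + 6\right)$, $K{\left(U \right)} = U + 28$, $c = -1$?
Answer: $\frac{1}{66} \approx 0.015152$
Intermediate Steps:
$K{\left(U \right)} = 28 + U$
$z{\left(M \right)} = 16 M$ ($z{\left(M \right)} = 2 M 8 = 16 M$)
$O{\left(Y \right)} = 44$ ($O{\left(Y \right)} = -4 + 6 \left(2 + 6\right) = -4 + 6 \cdot 8 = -4 + 48 = 44$)
$\frac{1}{O{\left(z{\left(c \right)} \right)} + K{\left(-3 - 3 \right)}} = \frac{1}{44 + \left(28 - 6\right)} = \frac{1}{44 + 22} = \frac{1}{66}$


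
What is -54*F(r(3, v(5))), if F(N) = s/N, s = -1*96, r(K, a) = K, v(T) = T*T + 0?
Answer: 1728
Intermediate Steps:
v(T) = T² (v(T) = T² + 0 = T²)
s = -96
F(N) = -96/N
-54*F(r(3, v(5))) = -(-5184)/3 = -54*(-32) = 1728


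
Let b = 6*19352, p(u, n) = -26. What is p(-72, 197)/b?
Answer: -13/58056 ≈ -0.00022392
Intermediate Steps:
b = 116112
p(-72, 197)/b = -26/116112 = -26*1/116112 = -13/58056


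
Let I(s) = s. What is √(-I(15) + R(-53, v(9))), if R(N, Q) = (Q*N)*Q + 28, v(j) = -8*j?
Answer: I*√274739 ≈ 524.16*I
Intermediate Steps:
R(N, Q) = 28 + N*Q² (R(N, Q) = (N*Q)*Q + 28 = N*Q² + 28 = 28 + N*Q²)
√(-I(15) + R(-53, v(9))) = √(-1*15 + (28 - 53*(-8*9)²)) = √(-15 + (28 - 53*(-72)²)) = √(-15 + (28 - 53*5184)) = √(-15 + (28 - 274752)) = √(-15 - 274724) = √(-274739) = I*√274739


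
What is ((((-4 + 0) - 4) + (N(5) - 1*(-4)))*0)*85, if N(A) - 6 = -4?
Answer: 0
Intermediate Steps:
N(A) = 2 (N(A) = 6 - 4 = 2)
((((-4 + 0) - 4) + (N(5) - 1*(-4)))*0)*85 = ((((-4 + 0) - 4) + (2 - 1*(-4)))*0)*85 = (((-4 - 4) + (2 + 4))*0)*85 = ((-8 + 6)*0)*85 = -2*0*85 = 0*85 = 0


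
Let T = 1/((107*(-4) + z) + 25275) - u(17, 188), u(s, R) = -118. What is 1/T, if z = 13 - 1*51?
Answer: 24809/2927463 ≈ 0.0084746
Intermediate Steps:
z = -38 (z = 13 - 51 = -38)
T = 2927463/24809 (T = 1/((107*(-4) - 38) + 25275) - 1*(-118) = 1/((-428 - 38) + 25275) + 118 = 1/(-466 + 25275) + 118 = 1/24809 + 118 = 2927463/24809 ≈ 118.00)
1/T = 1/(2927463/24809) = 24809/2927463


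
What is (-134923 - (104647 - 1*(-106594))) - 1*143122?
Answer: -489286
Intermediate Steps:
(-134923 - (104647 - 1*(-106594))) - 1*143122 = (-134923 - (104647 + 106594)) - 143122 = (-134923 - 1*211241) - 143122 = (-134923 - 211241) - 143122 = -346164 - 143122 = -489286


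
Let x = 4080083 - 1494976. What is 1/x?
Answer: 1/2585107 ≈ 3.8683e-7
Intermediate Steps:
x = 2585107
1/x = 1/2585107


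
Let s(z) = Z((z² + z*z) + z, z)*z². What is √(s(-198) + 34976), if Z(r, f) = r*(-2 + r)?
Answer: 4*√14987315980106 ≈ 1.5485e+7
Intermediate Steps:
s(z) = z²*(z + 2*z²)*(-2 + z + 2*z²) (s(z) = (((z² + z*z) + z)*(-2 + ((z² + z*z) + z)))*z² = (((z² + z²) + z)*(-2 + ((z² + z²) + z)))*z² = ((2*z² + z)*(-2 + (2*z² + z)))*z² = ((z + 2*z²)*(-2 + (z + 2*z²)))*z² = ((z + 2*z²)*(-2 + z + 2*z²))*z² = z²*(z + 2*z²)*(-2 + z + 2*z²))
√(s(-198) + 34976) = √((-198)³*(1 + 2*(-198))*(-2 - 198*(1 + 2*(-198))) + 34976) = √(-7762392*(1 - 396)*(-2 - 198*(1 - 396)) + 34976) = √(-7762392*(-395)*(-2 - 198*(-395)) + 34976) = √(-7762392*(-395)*(-2 + 78210) + 34976) = √(-7762392*(-395)*78208 + 34976) = √(239797055646720 + 34976) = √239797055681696 = 4*√14987315980106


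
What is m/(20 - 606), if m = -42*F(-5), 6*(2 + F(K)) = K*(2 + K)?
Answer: 21/586 ≈ 0.035836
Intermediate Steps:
F(K) = -2 + K*(2 + K)/6 (F(K) = -2 + (K*(2 + K))/6 = -2 + K*(2 + K)/6)
m = -21 (m = -42*(-2 + (1/3)*(-5) + (1/6)*(-5)**2) = -42*(-2 - 5/3 + (1/6)*25) = -42*(-2 - 5/3 + 25/6) = -42*1/2 = -21)
m/(20 - 606) = -21/(20 - 606) = -21/(-586) = -21*(-1/586) = 21/586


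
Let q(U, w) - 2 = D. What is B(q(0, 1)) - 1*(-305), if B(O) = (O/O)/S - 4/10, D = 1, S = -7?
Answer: 10656/35 ≈ 304.46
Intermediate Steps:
q(U, w) = 3 (q(U, w) = 2 + 1 = 3)
B(O) = -19/35 (B(O) = (O/O)/(-7) - 4/10 = 1*(-1/7) - 4*1/10 = -1/7 - 2/5 = -19/35)
B(q(0, 1)) - 1*(-305) = -19/35 - 1*(-305) = -19/35 + 305 = 10656/35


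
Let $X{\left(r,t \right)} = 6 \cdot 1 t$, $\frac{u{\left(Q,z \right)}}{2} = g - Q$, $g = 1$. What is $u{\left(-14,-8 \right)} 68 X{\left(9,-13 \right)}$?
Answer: $-159120$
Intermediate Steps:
$u{\left(Q,z \right)} = 2 - 2 Q$ ($u{\left(Q,z \right)} = 2 \left(1 - Q\right) = 2 - 2 Q$)
$X{\left(r,t \right)} = 6 t$
$u{\left(-14,-8 \right)} 68 X{\left(9,-13 \right)} = \left(2 - -28\right) 68 \cdot 6 \left(-13\right) = \left(2 + 28\right) 68 \left(-78\right) = 30 \cdot 68 \left(-78\right) = 2040 \left(-78\right) = -159120$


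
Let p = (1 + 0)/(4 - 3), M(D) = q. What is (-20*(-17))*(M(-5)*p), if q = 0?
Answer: 0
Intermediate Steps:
M(D) = 0
p = 1 (p = 1/1 = 1*1 = 1)
(-20*(-17))*(M(-5)*p) = (-20*(-17))*(0*1) = 340*0 = 0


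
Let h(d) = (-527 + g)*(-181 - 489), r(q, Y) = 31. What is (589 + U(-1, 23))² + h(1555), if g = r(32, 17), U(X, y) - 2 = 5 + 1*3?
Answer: 691121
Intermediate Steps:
U(X, y) = 10 (U(X, y) = 2 + (5 + 1*3) = 2 + (5 + 3) = 2 + 8 = 10)
g = 31
h(d) = 332320 (h(d) = (-527 + 31)*(-181 - 489) = -496*(-670) = 332320)
(589 + U(-1, 23))² + h(1555) = (589 + 10)² + 332320 = 599² + 332320 = 358801 + 332320 = 691121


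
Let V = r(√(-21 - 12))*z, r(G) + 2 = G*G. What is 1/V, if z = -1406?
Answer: 1/49210 ≈ 2.0321e-5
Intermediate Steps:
r(G) = -2 + G² (r(G) = -2 + G*G = -2 + G²)
V = 49210 (V = (-2 + (√(-21 - 12))²)*(-1406) = (-2 + (√(-33))²)*(-1406) = (-2 + (I*√33)²)*(-1406) = (-2 - 33)*(-1406) = -35*(-1406) = 49210)
1/V = 1/49210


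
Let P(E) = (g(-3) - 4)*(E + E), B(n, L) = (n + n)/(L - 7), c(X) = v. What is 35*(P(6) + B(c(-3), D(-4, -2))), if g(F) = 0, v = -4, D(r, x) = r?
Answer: -18200/11 ≈ -1654.5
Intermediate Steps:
c(X) = -4
B(n, L) = 2*n/(-7 + L) (B(n, L) = (2*n)/(-7 + L) = 2*n/(-7 + L))
P(E) = -8*E (P(E) = (0 - 4)*(E + E) = -8*E)
35*(P(6) + B(c(-3), D(-4, -2))) = 35*(-8*6 + 2*(-4)/(-7 - 4)) = 35*(-48 + 2*(-4)/(-11)) = 35*(-48 + 2*(-4)*(-1/11)) = 35*(-48 + 8/11) = 35*(-520/11) = -18200/11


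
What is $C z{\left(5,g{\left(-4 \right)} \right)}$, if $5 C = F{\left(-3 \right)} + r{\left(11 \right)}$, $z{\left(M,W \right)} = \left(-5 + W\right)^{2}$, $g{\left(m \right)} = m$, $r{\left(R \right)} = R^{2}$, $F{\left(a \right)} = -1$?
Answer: $1944$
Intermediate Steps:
$C = 24$ ($C = \frac{-1 + 11^{2}}{5} = \frac{-1 + 121}{5} = \frac{1}{5} \cdot 120 = 24$)
$C z{\left(5,g{\left(-4 \right)} \right)} = 24 \left(-5 - 4\right)^{2} = 24 \left(-9\right)^{2} = 24 \cdot 81 = 1944$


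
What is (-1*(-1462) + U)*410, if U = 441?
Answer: 780230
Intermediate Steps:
(-1*(-1462) + U)*410 = (-1*(-1462) + 441)*410 = (1462 + 441)*410 = 1903*410 = 780230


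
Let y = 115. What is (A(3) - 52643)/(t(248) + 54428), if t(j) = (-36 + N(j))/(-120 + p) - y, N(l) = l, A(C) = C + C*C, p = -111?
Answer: -12157761/12546091 ≈ -0.96905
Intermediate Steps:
A(C) = C + C²
t(j) = -8843/77 - j/231 (t(j) = (-36 + j)/(-120 - 111) - 1*115 = (-36 + j)/(-231) - 115 = (-36 + j)*(-1/231) - 115 = (12/77 - j/231) - 115 = -8843/77 - j/231)
(A(3) - 52643)/(t(248) + 54428) = (3*(1 + 3) - 52643)/((-8843/77 - 1/231*248) + 54428) = (3*4 - 52643)/((-8843/77 - 248/231) + 54428) = (12 - 52643)/(-26777/231 + 54428) = -52631/12546091/231 = -52631*231/12546091 = -12157761/12546091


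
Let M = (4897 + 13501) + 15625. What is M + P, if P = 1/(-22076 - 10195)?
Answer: 1097956232/32271 ≈ 34023.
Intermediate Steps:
P = -1/32271 (P = 1/(-32271) = -1/32271 ≈ -3.0988e-5)
M = 34023 (M = 18398 + 15625 = 34023)
M + P = 34023 - 1/32271 = 1097956232/32271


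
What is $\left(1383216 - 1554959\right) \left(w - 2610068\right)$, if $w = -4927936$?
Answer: $1294599420972$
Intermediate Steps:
$\left(1383216 - 1554959\right) \left(w - 2610068\right) = \left(1383216 - 1554959\right) \left(-4927936 - 2610068\right) = \left(-171743\right) \left(-7538004\right) = 1294599420972$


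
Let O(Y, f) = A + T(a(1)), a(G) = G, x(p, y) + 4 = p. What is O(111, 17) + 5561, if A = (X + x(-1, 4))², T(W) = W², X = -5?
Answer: 5662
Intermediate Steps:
x(p, y) = -4 + p
A = 100 (A = (-5 + (-4 - 1))² = (-5 - 5)² = (-10)² = 100)
O(Y, f) = 101 (O(Y, f) = 100 + 1² = 100 + 1 = 101)
O(111, 17) + 5561 = 101 + 5561 = 5662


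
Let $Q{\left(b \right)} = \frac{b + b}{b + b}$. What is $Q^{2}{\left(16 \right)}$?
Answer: $1$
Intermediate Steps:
$Q{\left(b \right)} = 1$ ($Q{\left(b \right)} = \frac{2 b}{2 b} = 2 b \frac{1}{2 b} = 1$)
$Q^{2}{\left(16 \right)} = 1^{2} = 1$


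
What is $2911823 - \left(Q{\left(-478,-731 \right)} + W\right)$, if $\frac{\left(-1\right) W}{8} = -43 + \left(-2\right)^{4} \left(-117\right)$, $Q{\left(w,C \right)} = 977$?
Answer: $2895526$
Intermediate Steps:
$W = 15320$ ($W = - 8 \left(-43 + \left(-2\right)^{4} \left(-117\right)\right) = - 8 \left(-43 + 16 \left(-117\right)\right) = - 8 \left(-43 - 1872\right) = \left(-8\right) \left(-1915\right) = 15320$)
$2911823 - \left(Q{\left(-478,-731 \right)} + W\right) = 2911823 - \left(977 + 15320\right) = 2911823 - 16297 = 2895526$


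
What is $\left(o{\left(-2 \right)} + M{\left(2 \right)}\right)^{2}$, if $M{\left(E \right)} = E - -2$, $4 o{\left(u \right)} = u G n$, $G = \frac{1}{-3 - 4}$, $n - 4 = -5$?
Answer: $\frac{3025}{196} \approx 15.434$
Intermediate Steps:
$n = -1$ ($n = 4 - 5 = -1$)
$G = - \frac{1}{7}$ ($G = \frac{1}{-7} = - \frac{1}{7} \approx -0.14286$)
$o{\left(u \right)} = \frac{u}{28}$ ($o{\left(u \right)} = \frac{u \left(- \frac{1}{7}\right) \left(-1\right)}{4} = \frac{- \frac{u}{7} \left(-1\right)}{4} = \frac{\frac{1}{7} u}{4} = \frac{u}{28}$)
$M{\left(E \right)} = 2 + E$ ($M{\left(E \right)} = E + 2 = 2 + E$)
$\left(o{\left(-2 \right)} + M{\left(2 \right)}\right)^{2} = \left(\frac{1}{28} \left(-2\right) + \left(2 + 2\right)\right)^{2} = \left(- \frac{1}{14} + 4\right)^{2} = \left(\frac{55}{14}\right)^{2} = \frac{3025}{196}$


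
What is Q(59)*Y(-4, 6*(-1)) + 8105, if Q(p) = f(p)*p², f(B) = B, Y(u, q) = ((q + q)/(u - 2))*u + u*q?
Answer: 3294169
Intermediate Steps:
Y(u, q) = q*u + 2*q*u/(-2 + u) (Y(u, q) = ((2*q)/(-2 + u))*u + q*u = (2*q/(-2 + u))*u + q*u = 2*q*u/(-2 + u) + q*u = q*u + 2*q*u/(-2 + u))
Q(p) = p³ (Q(p) = p*p² = p³)
Q(59)*Y(-4, 6*(-1)) + 8105 = 59³*((6*(-1))*(-4)²/(-2 - 4)) + 8105 = 205379*(-6*16/(-6)) + 8105 = 205379*(-6*16*(-⅙)) + 8105 = 205379*16 + 8105 = 3286064 + 8105 = 3294169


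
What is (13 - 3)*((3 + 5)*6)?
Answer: 480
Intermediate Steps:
(13 - 3)*((3 + 5)*6) = 10*(8*6) = 10*48 = 480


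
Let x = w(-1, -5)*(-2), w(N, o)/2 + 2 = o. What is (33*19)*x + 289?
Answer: 17845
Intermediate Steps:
w(N, o) = -4 + 2*o
x = 28 (x = (-4 + 2*(-5))*(-2) = (-4 - 10)*(-2) = -14*(-2) = 28)
(33*19)*x + 289 = (33*19)*28 + 289 = 627*28 + 289 = 17556 + 289 = 17845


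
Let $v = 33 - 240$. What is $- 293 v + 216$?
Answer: $60867$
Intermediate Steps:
$v = -207$ ($v = 33 - 240 = -207$)
$- 293 v + 216 = \left(-293\right) \left(-207\right) + 216 = 60651 + 216 = 60867$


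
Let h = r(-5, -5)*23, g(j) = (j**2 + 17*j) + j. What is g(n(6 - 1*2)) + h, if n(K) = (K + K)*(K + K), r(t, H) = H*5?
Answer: 4673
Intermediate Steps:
r(t, H) = 5*H
n(K) = 4*K**2 (n(K) = (2*K)*(2*K) = 4*K**2)
g(j) = j**2 + 18*j
h = -575 (h = (5*(-5))*23 = -25*23 = -575)
g(n(6 - 1*2)) + h = (4*(6 - 1*2)**2)*(18 + 4*(6 - 1*2)**2) - 575 = (4*(6 - 2)**2)*(18 + 4*(6 - 2)**2) - 575 = (4*4**2)*(18 + 4*4**2) - 575 = (4*16)*(18 + 4*16) - 575 = 64*(18 + 64) - 575 = 64*82 - 575 = 5248 - 575 = 4673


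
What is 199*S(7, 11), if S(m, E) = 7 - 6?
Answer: 199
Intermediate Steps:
S(m, E) = 1
199*S(7, 11) = 199*1 = 199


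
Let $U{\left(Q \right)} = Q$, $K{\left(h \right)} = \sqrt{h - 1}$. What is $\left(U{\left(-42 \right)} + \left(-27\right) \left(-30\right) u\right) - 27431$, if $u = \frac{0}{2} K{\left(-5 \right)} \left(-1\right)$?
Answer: $-27473$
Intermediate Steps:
$K{\left(h \right)} = \sqrt{-1 + h}$
$u = 0$ ($u = \frac{0}{2} \sqrt{-1 - 5} \left(-1\right) = 0 \cdot \frac{1}{2} \sqrt{-6} \left(-1\right) = 0 i \sqrt{6} \left(-1\right) = 0 \left(-1\right) = 0$)
$\left(U{\left(-42 \right)} + \left(-27\right) \left(-30\right) u\right) - 27431 = \left(-42 + \left(-27\right) \left(-30\right) 0\right) - 27431 = \left(-42 + 810 \cdot 0\right) - 27431 = \left(-42 + 0\right) - 27431 = -42 - 27431 = -27473$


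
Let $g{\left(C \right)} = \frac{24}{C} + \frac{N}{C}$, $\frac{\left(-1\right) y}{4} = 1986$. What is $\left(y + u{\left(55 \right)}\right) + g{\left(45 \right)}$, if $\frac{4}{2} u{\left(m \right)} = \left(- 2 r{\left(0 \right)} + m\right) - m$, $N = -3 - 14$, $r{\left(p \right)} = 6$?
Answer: $- \frac{357743}{45} \approx -7949.8$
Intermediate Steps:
$y = -7944$ ($y = \left(-4\right) 1986 = -7944$)
$N = -17$
$g{\left(C \right)} = \frac{7}{C}$ ($g{\left(C \right)} = \frac{24}{C} - \frac{17}{C} = \frac{7}{C}$)
$u{\left(m \right)} = -6$ ($u{\left(m \right)} = \frac{\left(\left(-2\right) 6 + m\right) - m}{2} = \frac{\left(-12 + m\right) - m}{2} = \frac{1}{2} \left(-12\right) = -6$)
$\left(y + u{\left(55 \right)}\right) + g{\left(45 \right)} = \left(-7944 - 6\right) + \frac{7}{45} = -7950 + 7 \cdot \frac{1}{45} = -7950 + \frac{7}{45} = - \frac{357743}{45}$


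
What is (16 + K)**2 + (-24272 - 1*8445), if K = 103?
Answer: -18556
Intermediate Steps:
(16 + K)**2 + (-24272 - 1*8445) = (16 + 103)**2 + (-24272 - 1*8445) = 119**2 + (-24272 - 8445) = 14161 - 32717 = -18556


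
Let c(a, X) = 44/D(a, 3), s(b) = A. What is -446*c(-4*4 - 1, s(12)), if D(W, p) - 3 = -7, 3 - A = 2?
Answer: 4906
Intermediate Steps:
A = 1 (A = 3 - 1*2 = 3 - 2 = 1)
s(b) = 1
D(W, p) = -4 (D(W, p) = 3 - 7 = -4)
c(a, X) = -11 (c(a, X) = 44/(-4) = 44*(-1/4) = -11)
-446*c(-4*4 - 1, s(12)) = -446*(-11) = 4906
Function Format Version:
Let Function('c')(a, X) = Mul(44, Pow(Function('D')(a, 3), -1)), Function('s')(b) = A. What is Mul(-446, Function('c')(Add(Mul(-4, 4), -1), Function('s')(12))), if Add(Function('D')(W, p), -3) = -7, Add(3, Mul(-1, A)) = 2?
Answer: 4906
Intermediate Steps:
A = 1 (A = Add(3, Mul(-1, 2)) = Add(3, -2) = 1)
Function('s')(b) = 1
Function('D')(W, p) = -4 (Function('D')(W, p) = Add(3, -7) = -4)
Function('c')(a, X) = -11 (Function('c')(a, X) = Mul(44, Pow(-4, -1)) = Mul(44, Rational(-1, 4)) = -11)
Mul(-446, Function('c')(Add(Mul(-4, 4), -1), Function('s')(12))) = Mul(-446, -11) = 4906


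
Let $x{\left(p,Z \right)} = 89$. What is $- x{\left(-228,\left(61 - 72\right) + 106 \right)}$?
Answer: $-89$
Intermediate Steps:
$- x{\left(-228,\left(61 - 72\right) + 106 \right)} = \left(-1\right) 89 = -89$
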